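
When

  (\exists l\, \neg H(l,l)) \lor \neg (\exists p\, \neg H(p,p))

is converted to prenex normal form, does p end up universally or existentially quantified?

Move each ¬ inward, flipping quantifiers it crosses:
  (\exists l\, \neg H(l,l)) \lor (\forall p\, H(p,p))
All bound variables are already distinct, so no renaming is needed.
Finally move all quantifiers to the prefix:
  \exists l\, \forall p\, (\neg H(l,l) \lor H(p,p))
The quantifier \exists p sits under an odd number of negations, so it flips to \forall p.

universal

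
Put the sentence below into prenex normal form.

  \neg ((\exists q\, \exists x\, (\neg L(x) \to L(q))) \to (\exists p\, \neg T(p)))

\exists q\, \exists x\, \forall p\, ((L(x) \lor L(q)) \land T(p))

Eliminate → and ↔ using ¬ and ∨.
  \neg (\neg (\exists q\, \exists x\, (\neg \neg L(x) \lor L(q))) \lor (\exists p\, \neg T(p)))
Push ¬ through the quantifiers and connectives to reach negation normal form:
  (\exists q\, \exists x\, (L(x) \lor L(q))) \land (\forall p\, T(p))
All bound variables are already distinct, so no renaming is needed.
Pull the quantifiers to the front (each side's bound variable is not free in the other side):
  \exists q\, \exists x\, \forall p\, ((L(x) \lor L(q)) \land T(p))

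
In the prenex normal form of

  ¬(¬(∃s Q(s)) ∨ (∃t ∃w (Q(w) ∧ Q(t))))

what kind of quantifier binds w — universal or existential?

universal

Drive negations inward (¬∀x A ≡ ∃x ¬A, ¬∃x A ≡ ∀x ¬A, De Morgan for ∧/∨):
  (∃s Q(s)) ∧ (∀t ∀w (¬Q(w) ∨ ¬Q(t)))
All bound variables are already distinct, so no renaming is needed.
Finally move all quantifiers to the prefix:
  ∃s ∀t ∀w (Q(s) ∧ (¬Q(w) ∨ ¬Q(t)))
The quantifier ∃w sits under an odd number of negations, so it flips to ∀w.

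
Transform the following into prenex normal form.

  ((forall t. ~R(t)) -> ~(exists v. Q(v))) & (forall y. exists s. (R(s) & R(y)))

exists t. forall v. forall y. exists s. ((R(t) | ~Q(v)) & R(s) & R(y))

Eliminate → and ↔ using ¬ and ∨.
  (~(forall t. ~R(t)) | ~(exists v. Q(v))) & (forall y. exists s. (R(s) & R(y)))
Move each ¬ inward, flipping quantifiers it crosses:
  ((exists t. R(t)) | (forall v. ~Q(v))) & (forall y. exists s. (R(s) & R(y)))
All bound variables are already distinct, so no renaming is needed.
Extract every quantifier outward, since the variables are now distinct and don't occur free across branches:
  exists t. forall v. forall y. exists s. ((R(t) | ~Q(v)) & R(s) & R(y))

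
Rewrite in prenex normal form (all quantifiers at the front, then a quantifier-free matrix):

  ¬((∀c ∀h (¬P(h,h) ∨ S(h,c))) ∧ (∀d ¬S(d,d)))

∃c ∃h ∃d (P(h,h) ∧ ¬S(h,c) ∨ S(d,d))

Push ¬ through the quantifiers and connectives to reach negation normal form:
  (∃c ∃h (P(h,h) ∧ ¬S(h,c))) ∨ (∃d S(d,d))
Finally move all quantifiers to the prefix:
  ∃c ∃h ∃d (P(h,h) ∧ ¬S(h,c) ∨ S(d,d))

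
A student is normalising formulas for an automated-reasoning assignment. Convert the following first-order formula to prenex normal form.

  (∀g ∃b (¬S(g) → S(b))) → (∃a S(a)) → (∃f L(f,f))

∃g ∀b ∀a ∃f (¬S(g) ∧ ¬S(b) ∨ ¬S(a) ∨ L(f,f))

Rewrite implications/biconditionals: A → B as ¬A ∨ B.
  ¬(∀g ∃b (¬¬S(g) ∨ S(b))) ∨ ¬(∃a S(a)) ∨ (∃f L(f,f))
Move each ¬ inward, flipping quantifiers it crosses:
  (∃g ∀b (¬S(g) ∧ ¬S(b))) ∨ (∀a ¬S(a)) ∨ (∃f L(f,f))
All bound variables are already distinct, so no renaming is needed.
Pull the quantifiers to the front (each side's bound variable is not free in the other side):
  ∃g ∀b ∀a ∃f (¬S(g) ∧ ¬S(b) ∨ ¬S(a) ∨ L(f,f))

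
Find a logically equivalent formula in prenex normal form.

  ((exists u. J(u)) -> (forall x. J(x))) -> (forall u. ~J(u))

Rewrite implications/biconditionals: A → B as ¬A ∨ B.
  ~(~(exists u. J(u)) | (forall x. J(x))) | (forall u. ~J(u))
Push ¬ through the quantifiers and connectives to reach negation normal form:
  (exists u. J(u)) & (exists x. ~J(x)) | (forall u. ~J(u))
Rename bound variables to avoid capture: u↦t.
  (exists u. J(u)) & (exists x. ~J(x)) | (forall t. ~J(t))
Finally move all quantifiers to the prefix:
  exists u. exists x. forall t. (J(u) & ~J(x) | ~J(t))

exists u. exists x. forall t. (J(u) & ~J(x) | ~J(t))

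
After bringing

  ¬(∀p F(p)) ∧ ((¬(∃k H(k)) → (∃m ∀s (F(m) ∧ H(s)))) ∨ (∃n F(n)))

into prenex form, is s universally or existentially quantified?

Eliminate → and ↔ using ¬ and ∨.
  ¬(∀p F(p)) ∧ (¬¬(∃k H(k)) ∨ (∃m ∀s (F(m) ∧ H(s))) ∨ (∃n F(n)))
Push ¬ through the quantifiers and connectives to reach negation normal form:
  (∃p ¬F(p)) ∧ ((∃k H(k)) ∨ (∃m ∀s (F(m) ∧ H(s))) ∨ (∃n F(n)))
All bound variables are already distinct, so no renaming is needed.
Extract every quantifier outward, since the variables are now distinct and don't occur free across branches:
  ∃p ∃k ∃m ∀s ∃n (¬F(p) ∧ (H(k) ∨ F(m) ∧ H(s) ∨ F(n)))
The quantifier ∀s sits under an even number of negations (counting the antecedent side of each →), so it remains universal.

universal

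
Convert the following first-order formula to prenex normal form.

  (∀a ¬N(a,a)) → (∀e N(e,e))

Eliminate → and ↔ using ¬ and ∨.
  ¬(∀a ¬N(a,a)) ∨ (∀e N(e,e))
Push ¬ through the quantifiers and connectives to reach negation normal form:
  (∃a N(a,a)) ∨ (∀e N(e,e))
Finally move all quantifiers to the prefix:
  ∃a ∀e (N(a,a) ∨ N(e,e))

∃a ∀e (N(a,a) ∨ N(e,e))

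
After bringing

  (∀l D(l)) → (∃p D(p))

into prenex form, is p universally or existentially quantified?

First replace A → B with ¬A ∨ B.
  ¬(∀l D(l)) ∨ (∃p D(p))
Push ¬ through the quantifiers and connectives to reach negation normal form:
  (∃l ¬D(l)) ∨ (∃p D(p))
All bound variables are already distinct, so no renaming is needed.
Pull the quantifiers to the front (each side's bound variable is not free in the other side):
  ∃l ∃p (¬D(l) ∨ D(p))
The quantifier ∃p sits under an even number of negations (counting the antecedent side of each →), so it remains existential.

existential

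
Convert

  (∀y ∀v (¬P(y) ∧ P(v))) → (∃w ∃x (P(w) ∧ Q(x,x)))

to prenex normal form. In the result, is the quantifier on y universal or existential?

Rewrite implications/biconditionals: A → B as ¬A ∨ B.
  ¬(∀y ∀v (¬P(y) ∧ P(v))) ∨ (∃w ∃x (P(w) ∧ Q(x,x)))
Move each ¬ inward, flipping quantifiers it crosses:
  (∃y ∃v (P(y) ∨ ¬P(v))) ∨ (∃w ∃x (P(w) ∧ Q(x,x)))
All bound variables are already distinct, so no renaming is needed.
Pull the quantifiers to the front (each side's bound variable is not free in the other side):
  ∃y ∃v ∃w ∃x (P(y) ∨ ¬P(v) ∨ P(w) ∧ Q(x,x))
The quantifier ∀y sits under an odd number of negations (counting the antecedent side of each →), so it flips to ∃y.

existential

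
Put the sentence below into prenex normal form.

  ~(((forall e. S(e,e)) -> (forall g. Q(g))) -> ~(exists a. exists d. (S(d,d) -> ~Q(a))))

exists e. forall g. exists a. exists d. ((~S(e,e) | Q(g)) & (~S(d,d) | ~Q(a)))

First replace A → B with ¬A ∨ B.
  ~(~(~(forall e. S(e,e)) | (forall g. Q(g))) | ~(exists a. exists d. (~S(d,d) | ~Q(a))))
Move each ¬ inward, flipping quantifiers it crosses:
  ((exists e. ~S(e,e)) | (forall g. Q(g))) & (exists a. exists d. (~S(d,d) | ~Q(a)))
All bound variables are already distinct, so no renaming is needed.
Extract every quantifier outward, since the variables are now distinct and don't occur free across branches:
  exists e. forall g. exists a. exists d. ((~S(e,e) | Q(g)) & (~S(d,d) | ~Q(a)))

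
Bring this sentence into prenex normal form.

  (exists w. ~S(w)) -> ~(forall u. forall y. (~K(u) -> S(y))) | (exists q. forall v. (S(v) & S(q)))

First replace A → B with ¬A ∨ B.
  ~(exists w. ~S(w)) | ~(forall u. forall y. (~~K(u) | S(y))) | (exists q. forall v. (S(v) & S(q)))
Move each ¬ inward, flipping quantifiers it crosses:
  (forall w. S(w)) | (exists u. exists y. (~K(u) & ~S(y))) | (exists q. forall v. (S(v) & S(q)))
All bound variables are already distinct, so no renaming is needed.
Finally move all quantifiers to the prefix:
  forall w. exists u. exists y. exists q. forall v. (S(w) | ~K(u) & ~S(y) | S(v) & S(q))

forall w. exists u. exists y. exists q. forall v. (S(w) | ~K(u) & ~S(y) | S(v) & S(q))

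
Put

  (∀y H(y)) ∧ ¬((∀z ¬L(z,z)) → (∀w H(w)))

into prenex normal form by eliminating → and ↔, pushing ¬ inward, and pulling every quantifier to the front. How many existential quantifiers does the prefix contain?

1

Rewrite implications/biconditionals: A → B as ¬A ∨ B.
  (∀y H(y)) ∧ ¬(¬(∀z ¬L(z,z)) ∨ (∀w H(w)))
Move each ¬ inward, flipping quantifiers it crosses:
  (∀y H(y)) ∧ (∀z ¬L(z,z)) ∧ (∃w ¬H(w))
Extract every quantifier outward, since the variables are now distinct and don't occur free across branches:
  ∀y ∀z ∃w (H(y) ∧ ¬L(z,z) ∧ ¬H(w))
The prefix is ∀y ∀z ∃w: 2 universal, 1 existential.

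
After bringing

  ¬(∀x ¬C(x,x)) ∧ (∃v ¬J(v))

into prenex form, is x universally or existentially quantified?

existential

Move each ¬ inward, flipping quantifiers it crosses:
  (∃x C(x,x)) ∧ (∃v ¬J(v))
Extract every quantifier outward, since the variables are now distinct and don't occur free across branches:
  ∃x ∃v (C(x,x) ∧ ¬J(v))
The quantifier ∀x sits under an odd number of negations, so it flips to ∃x.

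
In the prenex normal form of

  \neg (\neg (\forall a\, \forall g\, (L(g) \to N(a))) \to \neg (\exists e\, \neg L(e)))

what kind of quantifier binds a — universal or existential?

Eliminate → and ↔ using ¬ and ∨.
  \neg (\neg \neg (\forall a\, \forall g\, (\neg L(g) \lor N(a))) \lor \neg (\exists e\, \neg L(e)))
Drive negations inward (¬∀x A ≡ ∃x ¬A, ¬∃x A ≡ ∀x ¬A, De Morgan for ∧/∨):
  (\exists a\, \exists g\, (L(g) \land \neg N(a))) \land (\exists e\, \neg L(e))
All bound variables are already distinct, so no renaming is needed.
Pull the quantifiers to the front (each side's bound variable is not free in the other side):
  \exists a\, \exists g\, \exists e\, (L(g) \land \neg N(a) \land \neg L(e))
The quantifier \forall a sits under an odd number of negations (counting the antecedent side of each →), so it flips to \exists a.

existential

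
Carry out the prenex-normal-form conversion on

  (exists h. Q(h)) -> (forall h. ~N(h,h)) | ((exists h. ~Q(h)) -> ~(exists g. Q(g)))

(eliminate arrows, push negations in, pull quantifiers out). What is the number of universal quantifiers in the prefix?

Rewrite implications/biconditionals: A → B as ¬A ∨ B.
  ~(exists h. Q(h)) | (forall h. ~N(h,h)) | ~(exists h. ~Q(h)) | ~(exists g. Q(g))
Push ¬ through the quantifiers and connectives to reach negation normal form:
  (forall h. ~Q(h)) | (forall h. ~N(h,h)) | (forall h. Q(h)) | (forall g. ~Q(g))
Give each quantifier a distinct variable: h↦q, h↦x1.
  (forall h. ~Q(h)) | (forall q. ~N(q,q)) | (forall x1. Q(x1)) | (forall g. ~Q(g))
Finally move all quantifiers to the prefix:
  forall h. forall q. forall x1. forall g. (~Q(h) | ~N(q,q) | Q(x1) | ~Q(g))
The prefix is forall h forall q forall x1 forall g: 4 universal, 0 existential.

4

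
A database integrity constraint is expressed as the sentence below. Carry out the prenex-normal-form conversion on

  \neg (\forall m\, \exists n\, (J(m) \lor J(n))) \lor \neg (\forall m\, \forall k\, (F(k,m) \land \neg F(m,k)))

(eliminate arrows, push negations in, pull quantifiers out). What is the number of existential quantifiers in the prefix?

Push ¬ through the quantifiers and connectives to reach negation normal form:
  (\exists m\, \forall n\, (\neg J(m) \land \neg J(n))) \lor (\exists m\, \exists k\, (\neg F(k,m) \lor F(m,k)))
Rename bound variables to avoid capture: m↦r.
  (\exists m\, \forall n\, (\neg J(m) \land \neg J(n))) \lor (\exists r\, \exists k\, (\neg F(k,r) \lor F(r,k)))
Extract every quantifier outward, since the variables are now distinct and don't occur free across branches:
  \exists m\, \forall n\, \exists r\, \exists k\, (\neg J(m) \land \neg J(n) \lor \neg F(k,r) \lor F(r,k))
The prefix is \exists m \forall n \exists r \exists k: 1 universal, 3 existential.

3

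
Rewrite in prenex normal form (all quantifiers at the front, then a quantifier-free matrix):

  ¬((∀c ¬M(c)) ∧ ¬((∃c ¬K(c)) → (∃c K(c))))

∃c ∀w1 ∃x1 (M(c) ∨ K(w1) ∨ K(x1))

Eliminate → and ↔ using ¬ and ∨.
  ¬((∀c ¬M(c)) ∧ ¬(¬(∃c ¬K(c)) ∨ (∃c K(c))))
Push ¬ through the quantifiers and connectives to reach negation normal form:
  (∃c M(c)) ∨ (∀c K(c)) ∨ (∃c K(c))
Standardize variables apart so no two quantifiers bind the same name: c↦w1, c↦x1.
  (∃c M(c)) ∨ (∀w1 K(w1)) ∨ (∃x1 K(x1))
Pull the quantifiers to the front (each side's bound variable is not free in the other side):
  ∃c ∀w1 ∃x1 (M(c) ∨ K(w1) ∨ K(x1))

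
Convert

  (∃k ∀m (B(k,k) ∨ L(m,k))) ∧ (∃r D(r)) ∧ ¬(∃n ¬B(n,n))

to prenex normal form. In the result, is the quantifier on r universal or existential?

Push ¬ through the quantifiers and connectives to reach negation normal form:
  (∃k ∀m (B(k,k) ∨ L(m,k))) ∧ (∃r D(r)) ∧ (∀n B(n,n))
All bound variables are already distinct, so no renaming is needed.
Finally move all quantifiers to the prefix:
  ∃k ∀m ∃r ∀n ((B(k,k) ∨ L(m,k)) ∧ D(r) ∧ B(n,n))
The quantifier ∃r sits under an even number of negations, so it remains existential.

existential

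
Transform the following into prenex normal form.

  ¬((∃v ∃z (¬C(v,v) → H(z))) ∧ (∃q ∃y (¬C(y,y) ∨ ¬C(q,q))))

First replace A → B with ¬A ∨ B.
  ¬((∃v ∃z (¬¬C(v,v) ∨ H(z))) ∧ (∃q ∃y (¬C(y,y) ∨ ¬C(q,q))))
Push ¬ through the quantifiers and connectives to reach negation normal form:
  (∀v ∀z (¬C(v,v) ∧ ¬H(z))) ∨ (∀q ∀y (C(y,y) ∧ C(q,q)))
Pull the quantifiers to the front (each side's bound variable is not free in the other side):
  ∀v ∀z ∀q ∀y (¬C(v,v) ∧ ¬H(z) ∨ C(y,y) ∧ C(q,q))

∀v ∀z ∀q ∀y (¬C(v,v) ∧ ¬H(z) ∨ C(y,y) ∧ C(q,q))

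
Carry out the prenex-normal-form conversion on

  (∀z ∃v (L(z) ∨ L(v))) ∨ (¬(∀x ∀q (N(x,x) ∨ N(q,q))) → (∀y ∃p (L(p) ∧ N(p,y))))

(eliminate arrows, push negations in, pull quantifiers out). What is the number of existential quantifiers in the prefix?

2

First replace A → B with ¬A ∨ B.
  (∀z ∃v (L(z) ∨ L(v))) ∨ ¬¬(∀x ∀q (N(x,x) ∨ N(q,q))) ∨ (∀y ∃p (L(p) ∧ N(p,y)))
Drive negations inward (¬∀x A ≡ ∃x ¬A, ¬∃x A ≡ ∀x ¬A, De Morgan for ∧/∨):
  (∀z ∃v (L(z) ∨ L(v))) ∨ (∀x ∀q (N(x,x) ∨ N(q,q))) ∨ (∀y ∃p (L(p) ∧ N(p,y)))
All bound variables are already distinct, so no renaming is needed.
Extract every quantifier outward, since the variables are now distinct and don't occur free across branches:
  ∀z ∃v ∀x ∀q ∀y ∃p (L(z) ∨ L(v) ∨ N(x,x) ∨ N(q,q) ∨ L(p) ∧ N(p,y))
The prefix is ∀z ∃v ∀x ∀q ∀y ∃p: 4 universal, 2 existential.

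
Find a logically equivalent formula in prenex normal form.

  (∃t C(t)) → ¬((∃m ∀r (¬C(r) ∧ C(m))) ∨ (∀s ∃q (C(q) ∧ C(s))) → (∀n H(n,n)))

∀t ∃m ∀r ∀s ∃q ∃n (¬C(t) ∨ (¬C(r) ∧ C(m) ∨ C(q) ∧ C(s)) ∧ ¬H(n,n))

Eliminate → and ↔ using ¬ and ∨.
  ¬(∃t C(t)) ∨ ¬(¬((∃m ∀r (¬C(r) ∧ C(m))) ∨ (∀s ∃q (C(q) ∧ C(s)))) ∨ (∀n H(n,n)))
Push ¬ through the quantifiers and connectives to reach negation normal form:
  (∀t ¬C(t)) ∨ ((∃m ∀r (¬C(r) ∧ C(m))) ∨ (∀s ∃q (C(q) ∧ C(s)))) ∧ (∃n ¬H(n,n))
All bound variables are already distinct, so no renaming is needed.
Finally move all quantifiers to the prefix:
  ∀t ∃m ∀r ∀s ∃q ∃n (¬C(t) ∨ (¬C(r) ∧ C(m) ∨ C(q) ∧ C(s)) ∧ ¬H(n,n))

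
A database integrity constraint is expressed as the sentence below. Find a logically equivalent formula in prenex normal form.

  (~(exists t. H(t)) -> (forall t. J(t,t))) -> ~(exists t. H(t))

Rewrite implications/biconditionals: A → B as ¬A ∨ B.
  ~(~~(exists t. H(t)) | (forall t. J(t,t))) | ~(exists t. H(t))
Move each ¬ inward, flipping quantifiers it crosses:
  (forall t. ~H(t)) & (exists t. ~J(t,t)) | (forall t. ~H(t))
Rename bound variables to avoid capture: t↦y1, t↦c.
  (forall t. ~H(t)) & (exists y1. ~J(y1,y1)) | (forall c. ~H(c))
Extract every quantifier outward, since the variables are now distinct and don't occur free across branches:
  forall t. exists y1. forall c. (~H(t) & ~J(y1,y1) | ~H(c))

forall t. exists y1. forall c. (~H(t) & ~J(y1,y1) | ~H(c))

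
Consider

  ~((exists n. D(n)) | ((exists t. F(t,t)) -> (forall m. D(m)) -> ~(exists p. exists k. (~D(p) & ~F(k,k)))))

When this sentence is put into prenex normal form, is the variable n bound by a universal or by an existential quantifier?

First replace A → B with ¬A ∨ B.
  ~((exists n. D(n)) | ~(exists t. F(t,t)) | ~(forall m. D(m)) | ~(exists p. exists k. (~D(p) & ~F(k,k))))
Drive negations inward (¬∀x A ≡ ∃x ¬A, ¬∃x A ≡ ∀x ¬A, De Morgan for ∧/∨):
  (forall n. ~D(n)) & (exists t. F(t,t)) & (forall m. D(m)) & (exists p. exists k. (~D(p) & ~F(k,k)))
All bound variables are already distinct, so no renaming is needed.
Pull the quantifiers to the front (each side's bound variable is not free in the other side):
  forall n. exists t. forall m. exists p. exists k. (~D(n) & F(t,t) & D(m) & ~D(p) & ~F(k,k))
The quantifier exists n sits under an odd number of negations (counting the antecedent side of each →), so it flips to forall n.

universal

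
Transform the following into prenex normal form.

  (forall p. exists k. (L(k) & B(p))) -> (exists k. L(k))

Rewrite implications/biconditionals: A → B as ¬A ∨ B.
  ~(forall p. exists k. (L(k) & B(p))) | (exists k. L(k))
Drive negations inward (¬∀x A ≡ ∃x ¬A, ¬∃x A ≡ ∀x ¬A, De Morgan for ∧/∨):
  (exists p. forall k. (~L(k) | ~B(p))) | (exists k. L(k))
Standardize variables apart so no two quantifiers bind the same name: k↦w1.
  (exists p. forall k. (~L(k) | ~B(p))) | (exists w1. L(w1))
Extract every quantifier outward, since the variables are now distinct and don't occur free across branches:
  exists p. forall k. exists w1. (~L(k) | ~B(p) | L(w1))

exists p. forall k. exists w1. (~L(k) | ~B(p) | L(w1))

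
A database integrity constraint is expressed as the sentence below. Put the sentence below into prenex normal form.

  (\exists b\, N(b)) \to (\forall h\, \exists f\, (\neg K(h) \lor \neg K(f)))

Rewrite implications/biconditionals: A → B as ¬A ∨ B.
  \neg (\exists b\, N(b)) \lor (\forall h\, \exists f\, (\neg K(h) \lor \neg K(f)))
Drive negations inward (¬∀x A ≡ ∃x ¬A, ¬∃x A ≡ ∀x ¬A, De Morgan for ∧/∨):
  (\forall b\, \neg N(b)) \lor (\forall h\, \exists f\, (\neg K(h) \lor \neg K(f)))
Pull the quantifiers to the front (each side's bound variable is not free in the other side):
  \forall b\, \forall h\, \exists f\, (\neg N(b) \lor \neg K(h) \lor \neg K(f))

\forall b\, \forall h\, \exists f\, (\neg N(b) \lor \neg K(h) \lor \neg K(f))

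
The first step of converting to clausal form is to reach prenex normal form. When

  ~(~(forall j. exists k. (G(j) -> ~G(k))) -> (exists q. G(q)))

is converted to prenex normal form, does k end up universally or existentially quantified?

First replace A → B with ¬A ∨ B.
  ~(~~(forall j. exists k. (~G(j) | ~G(k))) | (exists q. G(q)))
Drive negations inward (¬∀x A ≡ ∃x ¬A, ¬∃x A ≡ ∀x ¬A, De Morgan for ∧/∨):
  (exists j. forall k. (G(j) & G(k))) & (forall q. ~G(q))
All bound variables are already distinct, so no renaming is needed.
Finally move all quantifiers to the prefix:
  exists j. forall k. forall q. (G(j) & G(k) & ~G(q))
The quantifier exists k sits under an odd number of negations (counting the antecedent side of each →), so it flips to forall k.

universal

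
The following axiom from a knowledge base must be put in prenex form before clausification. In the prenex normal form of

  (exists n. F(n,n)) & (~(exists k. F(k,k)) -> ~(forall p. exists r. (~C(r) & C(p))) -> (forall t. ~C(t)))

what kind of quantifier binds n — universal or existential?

First replace A → B with ¬A ∨ B.
  (exists n. F(n,n)) & (~~(exists k. F(k,k)) | ~~(forall p. exists r. (~C(r) & C(p))) | (forall t. ~C(t)))
Drive negations inward (¬∀x A ≡ ∃x ¬A, ¬∃x A ≡ ∀x ¬A, De Morgan for ∧/∨):
  (exists n. F(n,n)) & ((exists k. F(k,k)) | (forall p. exists r. (~C(r) & C(p))) | (forall t. ~C(t)))
All bound variables are already distinct, so no renaming is needed.
Extract every quantifier outward, since the variables are now distinct and don't occur free across branches:
  exists n. exists k. forall p. exists r. forall t. (F(n,n) & (F(k,k) | ~C(r) & C(p) | ~C(t)))
The quantifier exists n sits under an even number of negations (counting the antecedent side of each →), so it remains existential.

existential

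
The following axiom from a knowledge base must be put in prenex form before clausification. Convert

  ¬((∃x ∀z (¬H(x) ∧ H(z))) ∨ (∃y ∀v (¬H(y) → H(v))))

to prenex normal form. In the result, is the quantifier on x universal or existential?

Rewrite implications/biconditionals: A → B as ¬A ∨ B.
  ¬((∃x ∀z (¬H(x) ∧ H(z))) ∨ (∃y ∀v (¬¬H(y) ∨ H(v))))
Move each ¬ inward, flipping quantifiers it crosses:
  (∀x ∃z (H(x) ∨ ¬H(z))) ∧ (∀y ∃v (¬H(y) ∧ ¬H(v)))
All bound variables are already distinct, so no renaming is needed.
Finally move all quantifiers to the prefix:
  ∀x ∃z ∀y ∃v ((H(x) ∨ ¬H(z)) ∧ ¬H(y) ∧ ¬H(v))
The quantifier ∃x sits under an odd number of negations (counting the antecedent side of each →), so it flips to ∀x.

universal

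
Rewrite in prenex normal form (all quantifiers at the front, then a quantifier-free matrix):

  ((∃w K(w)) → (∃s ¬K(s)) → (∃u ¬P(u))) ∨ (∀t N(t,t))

Rewrite implications/biconditionals: A → B as ¬A ∨ B.
  ¬(∃w K(w)) ∨ ¬(∃s ¬K(s)) ∨ (∃u ¬P(u)) ∨ (∀t N(t,t))
Drive negations inward (¬∀x A ≡ ∃x ¬A, ¬∃x A ≡ ∀x ¬A, De Morgan for ∧/∨):
  (∀w ¬K(w)) ∨ (∀s K(s)) ∨ (∃u ¬P(u)) ∨ (∀t N(t,t))
All bound variables are already distinct, so no renaming is needed.
Extract every quantifier outward, since the variables are now distinct and don't occur free across branches:
  ∀w ∀s ∃u ∀t (¬K(w) ∨ K(s) ∨ ¬P(u) ∨ N(t,t))

∀w ∀s ∃u ∀t (¬K(w) ∨ K(s) ∨ ¬P(u) ∨ N(t,t))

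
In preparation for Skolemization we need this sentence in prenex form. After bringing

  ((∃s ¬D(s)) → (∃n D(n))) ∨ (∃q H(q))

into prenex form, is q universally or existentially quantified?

existential

Rewrite implications/biconditionals: A → B as ¬A ∨ B.
  ¬(∃s ¬D(s)) ∨ (∃n D(n)) ∨ (∃q H(q))
Push ¬ through the quantifiers and connectives to reach negation normal form:
  (∀s D(s)) ∨ (∃n D(n)) ∨ (∃q H(q))
All bound variables are already distinct, so no renaming is needed.
Pull the quantifiers to the front (each side's bound variable is not free in the other side):
  ∀s ∃n ∃q (D(s) ∨ D(n) ∨ H(q))
The quantifier ∃q sits under an even number of negations (counting the antecedent side of each →), so it remains existential.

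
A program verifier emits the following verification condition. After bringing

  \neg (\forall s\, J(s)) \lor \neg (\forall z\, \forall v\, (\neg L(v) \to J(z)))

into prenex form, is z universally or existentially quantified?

Eliminate → and ↔ using ¬ and ∨.
  \neg (\forall s\, J(s)) \lor \neg (\forall z\, \forall v\, (\neg \neg L(v) \lor J(z)))
Drive negations inward (¬∀x A ≡ ∃x ¬A, ¬∃x A ≡ ∀x ¬A, De Morgan for ∧/∨):
  (\exists s\, \neg J(s)) \lor (\exists z\, \exists v\, (\neg L(v) \land \neg J(z)))
All bound variables are already distinct, so no renaming is needed.
Pull the quantifiers to the front (each side's bound variable is not free in the other side):
  \exists s\, \exists z\, \exists v\, (\neg J(s) \lor \neg L(v) \land \neg J(z))
The quantifier \forall z sits under an odd number of negations (counting the antecedent side of each →), so it flips to \exists z.

existential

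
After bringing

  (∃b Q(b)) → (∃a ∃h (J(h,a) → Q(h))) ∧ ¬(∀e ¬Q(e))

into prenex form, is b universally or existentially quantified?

universal

Rewrite implications/biconditionals: A → B as ¬A ∨ B.
  ¬(∃b Q(b)) ∨ (∃a ∃h (¬J(h,a) ∨ Q(h))) ∧ ¬(∀e ¬Q(e))
Push ¬ through the quantifiers and connectives to reach negation normal form:
  (∀b ¬Q(b)) ∨ (∃a ∃h (¬J(h,a) ∨ Q(h))) ∧ (∃e Q(e))
Pull the quantifiers to the front (each side's bound variable is not free in the other side):
  ∀b ∃a ∃h ∃e (¬Q(b) ∨ (¬J(h,a) ∨ Q(h)) ∧ Q(e))
The quantifier ∃b sits under an odd number of negations (counting the antecedent side of each →), so it flips to ∀b.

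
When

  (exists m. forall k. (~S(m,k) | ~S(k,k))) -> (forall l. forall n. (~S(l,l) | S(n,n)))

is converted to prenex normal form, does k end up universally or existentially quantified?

existential

Eliminate → and ↔ using ¬ and ∨.
  ~(exists m. forall k. (~S(m,k) | ~S(k,k))) | (forall l. forall n. (~S(l,l) | S(n,n)))
Drive negations inward (¬∀x A ≡ ∃x ¬A, ¬∃x A ≡ ∀x ¬A, De Morgan for ∧/∨):
  (forall m. exists k. (S(m,k) & S(k,k))) | (forall l. forall n. (~S(l,l) | S(n,n)))
Pull the quantifiers to the front (each side's bound variable is not free in the other side):
  forall m. exists k. forall l. forall n. (S(m,k) & S(k,k) | ~S(l,l) | S(n,n))
The quantifier forall k sits under an odd number of negations (counting the antecedent side of each →), so it flips to exists k.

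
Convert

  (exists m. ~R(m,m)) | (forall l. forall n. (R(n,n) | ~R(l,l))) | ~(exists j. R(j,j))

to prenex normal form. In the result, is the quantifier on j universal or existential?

universal

Move each ¬ inward, flipping quantifiers it crosses:
  (exists m. ~R(m,m)) | (forall l. forall n. (R(n,n) | ~R(l,l))) | (forall j. ~R(j,j))
All bound variables are already distinct, so no renaming is needed.
Finally move all quantifiers to the prefix:
  exists m. forall l. forall n. forall j. (~R(m,m) | R(n,n) | ~R(l,l) | ~R(j,j))
The quantifier exists j sits under an odd number of negations, so it flips to forall j.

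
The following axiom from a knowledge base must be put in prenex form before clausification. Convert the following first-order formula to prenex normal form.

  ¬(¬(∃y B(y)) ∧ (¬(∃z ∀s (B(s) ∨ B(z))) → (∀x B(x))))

Rewrite implications/biconditionals: A → B as ¬A ∨ B.
  ¬(¬(∃y B(y)) ∧ (¬¬(∃z ∀s (B(s) ∨ B(z))) ∨ (∀x B(x))))
Move each ¬ inward, flipping quantifiers it crosses:
  (∃y B(y)) ∨ (∀z ∃s (¬B(s) ∧ ¬B(z))) ∧ (∃x ¬B(x))
All bound variables are already distinct, so no renaming is needed.
Pull the quantifiers to the front (each side's bound variable is not free in the other side):
  ∃y ∀z ∃s ∃x (B(y) ∨ ¬B(s) ∧ ¬B(z) ∧ ¬B(x))

∃y ∀z ∃s ∃x (B(y) ∨ ¬B(s) ∧ ¬B(z) ∧ ¬B(x))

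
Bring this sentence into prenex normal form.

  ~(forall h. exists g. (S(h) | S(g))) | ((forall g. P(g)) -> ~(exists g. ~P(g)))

First replace A → B with ¬A ∨ B.
  ~(forall h. exists g. (S(h) | S(g))) | ~(forall g. P(g)) | ~(exists g. ~P(g))
Move each ¬ inward, flipping quantifiers it crosses:
  (exists h. forall g. (~S(h) & ~S(g))) | (exists g. ~P(g)) | (forall g. P(g))
Give each quantifier a distinct variable: g↦v, g↦r.
  (exists h. forall g. (~S(h) & ~S(g))) | (exists v. ~P(v)) | (forall r. P(r))
Extract every quantifier outward, since the variables are now distinct and don't occur free across branches:
  exists h. forall g. exists v. forall r. (~S(h) & ~S(g) | ~P(v) | P(r))

exists h. forall g. exists v. forall r. (~S(h) & ~S(g) | ~P(v) | P(r))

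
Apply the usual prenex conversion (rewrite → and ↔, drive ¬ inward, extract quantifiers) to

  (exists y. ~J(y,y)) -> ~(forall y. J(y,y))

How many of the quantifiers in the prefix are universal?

First replace A → B with ¬A ∨ B.
  ~(exists y. ~J(y,y)) | ~(forall y. J(y,y))
Move each ¬ inward, flipping quantifiers it crosses:
  (forall y. J(y,y)) | (exists y. ~J(y,y))
Give each quantifier a distinct variable: y↦a.
  (forall y. J(y,y)) | (exists a. ~J(a,a))
Finally move all quantifiers to the prefix:
  forall y. exists a. (J(y,y) | ~J(a,a))
The prefix is forall y exists a: 1 universal, 1 existential.

1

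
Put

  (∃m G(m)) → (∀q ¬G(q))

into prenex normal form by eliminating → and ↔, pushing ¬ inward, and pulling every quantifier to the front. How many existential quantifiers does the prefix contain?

First replace A → B with ¬A ∨ B.
  ¬(∃m G(m)) ∨ (∀q ¬G(q))
Drive negations inward (¬∀x A ≡ ∃x ¬A, ¬∃x A ≡ ∀x ¬A, De Morgan for ∧/∨):
  (∀m ¬G(m)) ∨ (∀q ¬G(q))
All bound variables are already distinct, so no renaming is needed.
Extract every quantifier outward, since the variables are now distinct and don't occur free across branches:
  ∀m ∀q (¬G(m) ∨ ¬G(q))
The prefix is ∀m ∀q: 2 universal, 0 existential.

0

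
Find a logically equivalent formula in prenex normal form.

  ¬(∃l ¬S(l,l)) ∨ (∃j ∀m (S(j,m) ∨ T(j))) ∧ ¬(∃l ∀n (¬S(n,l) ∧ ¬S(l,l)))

Move each ¬ inward, flipping quantifiers it crosses:
  (∀l S(l,l)) ∨ (∃j ∀m (S(j,m) ∨ T(j))) ∧ (∀l ∃n (S(n,l) ∨ S(l,l)))
Give each quantifier a distinct variable: l↦v.
  (∀l S(l,l)) ∨ (∃j ∀m (S(j,m) ∨ T(j))) ∧ (∀v ∃n (S(n,v) ∨ S(v,v)))
Pull the quantifiers to the front (each side's bound variable is not free in the other side):
  ∀l ∃j ∀m ∀v ∃n (S(l,l) ∨ (S(j,m) ∨ T(j)) ∧ (S(n,v) ∨ S(v,v)))

∀l ∃j ∀m ∀v ∃n (S(l,l) ∨ (S(j,m) ∨ T(j)) ∧ (S(n,v) ∨ S(v,v)))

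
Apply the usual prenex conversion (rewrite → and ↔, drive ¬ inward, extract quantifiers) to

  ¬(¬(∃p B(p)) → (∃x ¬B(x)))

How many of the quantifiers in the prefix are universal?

2

First replace A → B with ¬A ∨ B.
  ¬(¬¬(∃p B(p)) ∨ (∃x ¬B(x)))
Push ¬ through the quantifiers and connectives to reach negation normal form:
  (∀p ¬B(p)) ∧ (∀x B(x))
Finally move all quantifiers to the prefix:
  ∀p ∀x (¬B(p) ∧ B(x))
The prefix is ∀p ∀x: 2 universal, 0 existential.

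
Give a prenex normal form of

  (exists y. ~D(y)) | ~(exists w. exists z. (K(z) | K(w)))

Move each ¬ inward, flipping quantifiers it crosses:
  (exists y. ~D(y)) | (forall w. forall z. (~K(z) & ~K(w)))
Finally move all quantifiers to the prefix:
  exists y. forall w. forall z. (~D(y) | ~K(z) & ~K(w))

exists y. forall w. forall z. (~D(y) | ~K(z) & ~K(w))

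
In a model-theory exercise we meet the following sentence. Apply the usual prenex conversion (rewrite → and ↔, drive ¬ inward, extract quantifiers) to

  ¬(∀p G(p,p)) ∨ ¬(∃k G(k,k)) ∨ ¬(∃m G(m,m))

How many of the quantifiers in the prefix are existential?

1

Push ¬ through the quantifiers and connectives to reach negation normal form:
  (∃p ¬G(p,p)) ∨ (∀k ¬G(k,k)) ∨ (∀m ¬G(m,m))
Extract every quantifier outward, since the variables are now distinct and don't occur free across branches:
  ∃p ∀k ∀m (¬G(p,p) ∨ ¬G(k,k) ∨ ¬G(m,m))
The prefix is ∃p ∀k ∀m: 2 universal, 1 existential.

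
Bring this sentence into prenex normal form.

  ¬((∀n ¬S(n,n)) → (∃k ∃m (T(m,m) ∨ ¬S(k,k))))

Eliminate → and ↔ using ¬ and ∨.
  ¬(¬(∀n ¬S(n,n)) ∨ (∃k ∃m (T(m,m) ∨ ¬S(k,k))))
Push ¬ through the quantifiers and connectives to reach negation normal form:
  (∀n ¬S(n,n)) ∧ (∀k ∀m (¬T(m,m) ∧ S(k,k)))
All bound variables are already distinct, so no renaming is needed.
Extract every quantifier outward, since the variables are now distinct and don't occur free across branches:
  ∀n ∀k ∀m (¬S(n,n) ∧ ¬T(m,m) ∧ S(k,k))

∀n ∀k ∀m (¬S(n,n) ∧ ¬T(m,m) ∧ S(k,k))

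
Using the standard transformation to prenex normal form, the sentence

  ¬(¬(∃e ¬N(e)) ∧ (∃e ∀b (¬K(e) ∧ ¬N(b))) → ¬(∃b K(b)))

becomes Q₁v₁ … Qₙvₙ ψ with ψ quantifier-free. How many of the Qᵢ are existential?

2

First replace A → B with ¬A ∨ B.
  ¬(¬(¬(∃e ¬N(e)) ∧ (∃e ∀b (¬K(e) ∧ ¬N(b)))) ∨ ¬(∃b K(b)))
Drive negations inward (¬∀x A ≡ ∃x ¬A, ¬∃x A ≡ ∀x ¬A, De Morgan for ∧/∨):
  (∀e N(e)) ∧ (∃e ∀b (¬K(e) ∧ ¬N(b))) ∧ (∃b K(b))
Standardize variables apart so no two quantifiers bind the same name: e↦w, b↦u.
  (∀e N(e)) ∧ (∃w ∀b (¬K(w) ∧ ¬N(b))) ∧ (∃u K(u))
Pull the quantifiers to the front (each side's bound variable is not free in the other side):
  ∀e ∃w ∀b ∃u (N(e) ∧ ¬K(w) ∧ ¬N(b) ∧ K(u))
The prefix is ∀e ∃w ∀b ∃u: 2 universal, 2 existential.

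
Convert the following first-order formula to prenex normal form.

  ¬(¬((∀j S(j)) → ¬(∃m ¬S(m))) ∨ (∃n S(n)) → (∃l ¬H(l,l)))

∀j ∃m ∃n ∀l ((S(j) ∧ ¬S(m) ∨ S(n)) ∧ H(l,l))

Rewrite implications/biconditionals: A → B as ¬A ∨ B.
  ¬(¬(¬(¬(∀j S(j)) ∨ ¬(∃m ¬S(m))) ∨ (∃n S(n))) ∨ (∃l ¬H(l,l)))
Move each ¬ inward, flipping quantifiers it crosses:
  ((∀j S(j)) ∧ (∃m ¬S(m)) ∨ (∃n S(n))) ∧ (∀l H(l,l))
Extract every quantifier outward, since the variables are now distinct and don't occur free across branches:
  ∀j ∃m ∃n ∀l ((S(j) ∧ ¬S(m) ∨ S(n)) ∧ H(l,l))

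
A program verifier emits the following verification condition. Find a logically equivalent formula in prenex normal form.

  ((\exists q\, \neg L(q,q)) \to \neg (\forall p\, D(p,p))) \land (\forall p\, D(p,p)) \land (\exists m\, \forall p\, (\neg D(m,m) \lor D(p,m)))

\forall q\, \exists p\, \forall v1\, \exists m\, \forall v\, ((L(q,q) \lor \neg D(p,p)) \land D(v1,v1) \land (\neg D(m,m) \lor D(v,m)))

First replace A → B with ¬A ∨ B.
  (\neg (\exists q\, \neg L(q,q)) \lor \neg (\forall p\, D(p,p))) \land (\forall p\, D(p,p)) \land (\exists m\, \forall p\, (\neg D(m,m) \lor D(p,m)))
Drive negations inward (¬∀x A ≡ ∃x ¬A, ¬∃x A ≡ ∀x ¬A, De Morgan for ∧/∨):
  ((\forall q\, L(q,q)) \lor (\exists p\, \neg D(p,p))) \land (\forall p\, D(p,p)) \land (\exists m\, \forall p\, (\neg D(m,m) \lor D(p,m)))
Give each quantifier a distinct variable: p↦v1, p↦v.
  ((\forall q\, L(q,q)) \lor (\exists p\, \neg D(p,p))) \land (\forall v1\, D(v1,v1)) \land (\exists m\, \forall v\, (\neg D(m,m) \lor D(v,m)))
Finally move all quantifiers to the prefix:
  \forall q\, \exists p\, \forall v1\, \exists m\, \forall v\, ((L(q,q) \lor \neg D(p,p)) \land D(v1,v1) \land (\neg D(m,m) \lor D(v,m)))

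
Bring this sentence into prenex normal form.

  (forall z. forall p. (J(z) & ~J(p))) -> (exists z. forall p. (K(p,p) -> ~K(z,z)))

exists z. exists p. exists c. forall v1. (~J(z) | J(p) | ~K(v1,v1) | ~K(c,c))

Eliminate → and ↔ using ¬ and ∨.
  ~(forall z. forall p. (J(z) & ~J(p))) | (exists z. forall p. (~K(p,p) | ~K(z,z)))
Push ¬ through the quantifiers and connectives to reach negation normal form:
  (exists z. exists p. (~J(z) | J(p))) | (exists z. forall p. (~K(p,p) | ~K(z,z)))
Give each quantifier a distinct variable: z↦c, p↦v1.
  (exists z. exists p. (~J(z) | J(p))) | (exists c. forall v1. (~K(v1,v1) | ~K(c,c)))
Extract every quantifier outward, since the variables are now distinct and don't occur free across branches:
  exists z. exists p. exists c. forall v1. (~J(z) | J(p) | ~K(v1,v1) | ~K(c,c))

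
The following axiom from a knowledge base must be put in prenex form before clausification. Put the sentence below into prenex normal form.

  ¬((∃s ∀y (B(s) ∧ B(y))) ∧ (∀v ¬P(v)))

Move each ¬ inward, flipping quantifiers it crosses:
  (∀s ∃y (¬B(s) ∨ ¬B(y))) ∨ (∃v P(v))
Finally move all quantifiers to the prefix:
  ∀s ∃y ∃v (¬B(s) ∨ ¬B(y) ∨ P(v))

∀s ∃y ∃v (¬B(s) ∨ ¬B(y) ∨ P(v))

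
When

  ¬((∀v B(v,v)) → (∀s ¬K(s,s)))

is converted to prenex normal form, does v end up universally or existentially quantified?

Rewrite implications/biconditionals: A → B as ¬A ∨ B.
  ¬(¬(∀v B(v,v)) ∨ (∀s ¬K(s,s)))
Move each ¬ inward, flipping quantifiers it crosses:
  (∀v B(v,v)) ∧ (∃s K(s,s))
All bound variables are already distinct, so no renaming is needed.
Finally move all quantifiers to the prefix:
  ∀v ∃s (B(v,v) ∧ K(s,s))
The quantifier ∀v sits under an even number of negations (counting the antecedent side of each →), so it remains universal.

universal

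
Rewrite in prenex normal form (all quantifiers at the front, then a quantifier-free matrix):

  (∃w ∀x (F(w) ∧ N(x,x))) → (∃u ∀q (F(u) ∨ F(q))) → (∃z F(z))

∀w ∃x ∀u ∃q ∃z (¬F(w) ∨ ¬N(x,x) ∨ ¬F(u) ∧ ¬F(q) ∨ F(z))

Rewrite implications/biconditionals: A → B as ¬A ∨ B.
  ¬(∃w ∀x (F(w) ∧ N(x,x))) ∨ ¬(∃u ∀q (F(u) ∨ F(q))) ∨ (∃z F(z))
Move each ¬ inward, flipping quantifiers it crosses:
  (∀w ∃x (¬F(w) ∨ ¬N(x,x))) ∨ (∀u ∃q (¬F(u) ∧ ¬F(q))) ∨ (∃z F(z))
All bound variables are already distinct, so no renaming is needed.
Extract every quantifier outward, since the variables are now distinct and don't occur free across branches:
  ∀w ∃x ∀u ∃q ∃z (¬F(w) ∨ ¬N(x,x) ∨ ¬F(u) ∧ ¬F(q) ∨ F(z))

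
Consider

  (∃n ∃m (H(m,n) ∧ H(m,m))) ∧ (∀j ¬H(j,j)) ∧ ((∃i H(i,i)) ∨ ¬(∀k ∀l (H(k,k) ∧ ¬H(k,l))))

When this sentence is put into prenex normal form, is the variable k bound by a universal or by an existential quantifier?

Move each ¬ inward, flipping quantifiers it crosses:
  (∃n ∃m (H(m,n) ∧ H(m,m))) ∧ (∀j ¬H(j,j)) ∧ ((∃i H(i,i)) ∨ (∃k ∃l (¬H(k,k) ∨ H(k,l))))
All bound variables are already distinct, so no renaming is needed.
Pull the quantifiers to the front (each side's bound variable is not free in the other side):
  ∃n ∃m ∀j ∃i ∃k ∃l (H(m,n) ∧ H(m,m) ∧ ¬H(j,j) ∧ (H(i,i) ∨ ¬H(k,k) ∨ H(k,l)))
The quantifier ∀k sits under an odd number of negations, so it flips to ∃k.

existential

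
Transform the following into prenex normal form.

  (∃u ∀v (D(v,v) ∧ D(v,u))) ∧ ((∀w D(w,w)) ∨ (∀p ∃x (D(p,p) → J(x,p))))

∃u ∀v ∀w ∀p ∃x (D(v,v) ∧ D(v,u) ∧ (D(w,w) ∨ ¬D(p,p) ∨ J(x,p)))

Rewrite implications/biconditionals: A → B as ¬A ∨ B.
  (∃u ∀v (D(v,v) ∧ D(v,u))) ∧ ((∀w D(w,w)) ∨ (∀p ∃x (¬D(p,p) ∨ J(x,p))))
All bound variables are already distinct, so no renaming is needed.
Finally move all quantifiers to the prefix:
  ∃u ∀v ∀w ∀p ∃x (D(v,v) ∧ D(v,u) ∧ (D(w,w) ∨ ¬D(p,p) ∨ J(x,p)))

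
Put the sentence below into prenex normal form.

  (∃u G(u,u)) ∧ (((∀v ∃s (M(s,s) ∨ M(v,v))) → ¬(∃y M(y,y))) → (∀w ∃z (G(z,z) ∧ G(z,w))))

First replace A → B with ¬A ∨ B.
  (∃u G(u,u)) ∧ (¬(¬(∀v ∃s (M(s,s) ∨ M(v,v))) ∨ ¬(∃y M(y,y))) ∨ (∀w ∃z (G(z,z) ∧ G(z,w))))
Push ¬ through the quantifiers and connectives to reach negation normal form:
  (∃u G(u,u)) ∧ ((∀v ∃s (M(s,s) ∨ M(v,v))) ∧ (∃y M(y,y)) ∨ (∀w ∃z (G(z,z) ∧ G(z,w))))
All bound variables are already distinct, so no renaming is needed.
Pull the quantifiers to the front (each side's bound variable is not free in the other side):
  ∃u ∀v ∃s ∃y ∀w ∃z (G(u,u) ∧ ((M(s,s) ∨ M(v,v)) ∧ M(y,y) ∨ G(z,z) ∧ G(z,w)))

∃u ∀v ∃s ∃y ∀w ∃z (G(u,u) ∧ ((M(s,s) ∨ M(v,v)) ∧ M(y,y) ∨ G(z,z) ∧ G(z,w)))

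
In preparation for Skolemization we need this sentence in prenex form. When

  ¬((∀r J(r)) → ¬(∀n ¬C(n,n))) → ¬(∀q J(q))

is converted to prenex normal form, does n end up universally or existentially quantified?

First replace A → B with ¬A ∨ B.
  ¬¬(¬(∀r J(r)) ∨ ¬(∀n ¬C(n,n))) ∨ ¬(∀q J(q))
Move each ¬ inward, flipping quantifiers it crosses:
  (∃r ¬J(r)) ∨ (∃n C(n,n)) ∨ (∃q ¬J(q))
All bound variables are already distinct, so no renaming is needed.
Finally move all quantifiers to the prefix:
  ∃r ∃n ∃q (¬J(r) ∨ C(n,n) ∨ ¬J(q))
The quantifier ∀n sits under an odd number of negations (counting the antecedent side of each →), so it flips to ∃n.

existential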